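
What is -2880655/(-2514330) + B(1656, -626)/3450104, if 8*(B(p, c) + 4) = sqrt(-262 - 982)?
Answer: 17747409430/15490535697 + I*sqrt(311)/13800416 ≈ 1.1457 + 1.2779e-6*I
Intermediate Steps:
B(p, c) = -4 + I*sqrt(311)/4 (B(p, c) = -4 + sqrt(-262 - 982)/8 = -4 + sqrt(-1244)/8 = -4 + (2*I*sqrt(311))/8 = -4 + I*sqrt(311)/4)
-2880655/(-2514330) + B(1656, -626)/3450104 = -2880655/(-2514330) + (-4 + I*sqrt(311)/4)/3450104 = -2880655*(-1/2514330) + (-4 + I*sqrt(311)/4)*(1/3450104) = 576131/502866 + (-1/862526 + I*sqrt(311)/13800416) = 17747409430/15490535697 + I*sqrt(311)/13800416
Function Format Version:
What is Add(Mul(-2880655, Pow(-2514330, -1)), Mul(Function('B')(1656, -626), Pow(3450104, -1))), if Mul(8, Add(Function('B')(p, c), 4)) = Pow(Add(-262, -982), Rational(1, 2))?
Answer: Add(Rational(17747409430, 15490535697), Mul(Rational(1, 13800416), I, Pow(311, Rational(1, 2)))) ≈ Add(1.1457, Mul(1.2779e-6, I))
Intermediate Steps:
Function('B')(p, c) = Add(-4, Mul(Rational(1, 4), I, Pow(311, Rational(1, 2)))) (Function('B')(p, c) = Add(-4, Mul(Rational(1, 8), Pow(Add(-262, -982), Rational(1, 2)))) = Add(-4, Mul(Rational(1, 8), Pow(-1244, Rational(1, 2)))) = Add(-4, Mul(Rational(1, 8), Mul(2, I, Pow(311, Rational(1, 2))))) = Add(-4, Mul(Rational(1, 4), I, Pow(311, Rational(1, 2)))))
Add(Mul(-2880655, Pow(-2514330, -1)), Mul(Function('B')(1656, -626), Pow(3450104, -1))) = Add(Mul(-2880655, Pow(-2514330, -1)), Mul(Add(-4, Mul(Rational(1, 4), I, Pow(311, Rational(1, 2)))), Pow(3450104, -1))) = Add(Mul(-2880655, Rational(-1, 2514330)), Mul(Add(-4, Mul(Rational(1, 4), I, Pow(311, Rational(1, 2)))), Rational(1, 3450104))) = Add(Rational(576131, 502866), Add(Rational(-1, 862526), Mul(Rational(1, 13800416), I, Pow(311, Rational(1, 2))))) = Add(Rational(17747409430, 15490535697), Mul(Rational(1, 13800416), I, Pow(311, Rational(1, 2))))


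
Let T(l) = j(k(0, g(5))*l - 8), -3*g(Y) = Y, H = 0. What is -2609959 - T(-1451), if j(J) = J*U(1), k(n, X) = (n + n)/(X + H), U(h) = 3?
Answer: -2609935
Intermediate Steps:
g(Y) = -Y/3
k(n, X) = 2*n/X (k(n, X) = (n + n)/(X + 0) = (2*n)/X = 2*n/X)
j(J) = 3*J (j(J) = J*3 = 3*J)
T(l) = -24 (T(l) = 3*((2*0/(-⅓*5))*l - 8) = 3*((2*0/(-5/3))*l - 8) = 3*((2*0*(-⅗))*l - 8) = 3*(0*l - 8) = 3*(0 - 8) = 3*(-8) = -24)
-2609959 - T(-1451) = -2609959 - 1*(-24) = -2609959 + 24 = -2609935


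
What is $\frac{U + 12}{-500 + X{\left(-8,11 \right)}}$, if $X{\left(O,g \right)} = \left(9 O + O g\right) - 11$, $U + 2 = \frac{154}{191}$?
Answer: $- \frac{2064}{128161} \approx -0.016105$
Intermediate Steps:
$U = - \frac{228}{191}$ ($U = -2 + \frac{154}{191} = - \frac{228}{191} \approx -1.1937$)
$X{\left(O,g \right)} = -11 + 9 O + O g$
$\frac{U + 12}{-500 + X{\left(-8,11 \right)}} = \frac{- \frac{228}{191} + 12}{-500 - 171} = \frac{2064}{191 \left(-500 - 171\right)} = \frac{2064}{191 \left(-671\right)} = \frac{2064}{191} \left(- \frac{1}{671}\right) = - \frac{2064}{128161}$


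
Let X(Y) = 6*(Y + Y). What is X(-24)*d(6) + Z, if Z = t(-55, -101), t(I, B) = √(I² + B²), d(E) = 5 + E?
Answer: -3168 + √13226 ≈ -3053.0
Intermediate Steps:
t(I, B) = √(B² + I²)
X(Y) = 12*Y (X(Y) = 6*(2*Y) = 12*Y)
Z = √13226 (Z = √((-101)² + (-55)²) = √(10201 + 3025) = √13226 ≈ 115.00)
X(-24)*d(6) + Z = (12*(-24))*(5 + 6) + √13226 = -288*11 + √13226 = -3168 + √13226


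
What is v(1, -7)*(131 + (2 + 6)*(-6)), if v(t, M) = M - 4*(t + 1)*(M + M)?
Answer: 8715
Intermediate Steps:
v(t, M) = M - 8*M*(1 + t) (v(t, M) = M - 4*(1 + t)*2*M = M - 8*M*(1 + t))
v(1, -7)*(131 + (2 + 6)*(-6)) = (-1*(-7)*(7 + 8*1))*(131 + (2 + 6)*(-6)) = (-1*(-7)*(7 + 8))*(131 + 8*(-6)) = (-1*(-7)*15)*(131 - 48) = 105*83 = 8715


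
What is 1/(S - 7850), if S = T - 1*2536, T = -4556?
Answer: -1/14942 ≈ -6.6925e-5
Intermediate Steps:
S = -7092 (S = -4556 - 1*2536 = -4556 - 2536 = -7092)
1/(S - 7850) = 1/(-7092 - 7850) = 1/(-14942) = -1/14942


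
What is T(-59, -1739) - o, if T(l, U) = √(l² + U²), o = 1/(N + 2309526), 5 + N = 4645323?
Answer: -1/6954844 + √3027602 ≈ 1740.0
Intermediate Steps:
N = 4645318 (N = -5 + 4645323 = 4645318)
o = 1/6954844 (o = 1/(4645318 + 2309526) = 1/6954844 ≈ 1.4378e-7)
T(l, U) = √(U² + l²)
T(-59, -1739) - o = √((-1739)² + (-59)²) - 1*1/6954844 = √(3024121 + 3481) - 1/6954844 = √3027602 - 1/6954844 = -1/6954844 + √3027602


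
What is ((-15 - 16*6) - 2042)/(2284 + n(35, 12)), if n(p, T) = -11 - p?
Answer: -2153/2238 ≈ -0.96202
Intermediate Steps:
((-15 - 16*6) - 2042)/(2284 + n(35, 12)) = ((-15 - 16*6) - 2042)/(2284 + (-11 - 1*35)) = ((-15 - 96) - 2042)/(2284 + (-11 - 35)) = (-111 - 2042)/(2284 - 46) = -2153/2238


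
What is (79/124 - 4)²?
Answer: 173889/15376 ≈ 11.309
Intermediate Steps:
(79/124 - 4)² = (-417/124)² = 173889/15376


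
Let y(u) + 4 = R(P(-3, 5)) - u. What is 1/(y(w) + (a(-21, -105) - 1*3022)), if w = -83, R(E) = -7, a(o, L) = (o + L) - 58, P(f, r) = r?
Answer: -1/3134 ≈ -0.00031908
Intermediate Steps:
a(o, L) = -58 + L + o (a(o, L) = (L + o) - 58 = -58 + L + o)
y(u) = -11 - u (y(u) = -4 + (-7 - u) = -11 - u)
1/(y(w) + (a(-21, -105) - 1*3022)) = 1/((-11 - 1*(-83)) + ((-58 - 105 - 21) - 1*3022)) = 1/((-11 + 83) + (-184 - 3022)) = 1/(72 - 3206) = 1/(-3134) = -1/3134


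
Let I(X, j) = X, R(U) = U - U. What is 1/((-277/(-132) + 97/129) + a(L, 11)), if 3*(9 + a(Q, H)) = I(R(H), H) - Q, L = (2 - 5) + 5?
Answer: -5676/38689 ≈ -0.14671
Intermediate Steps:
L = 2 (L = -3 + 5 = 2)
R(U) = 0
a(Q, H) = -9 - Q/3 (a(Q, H) = -9 + (0 - Q)/3 = -9 + (-Q)/3 = -9 - Q/3)
1/((-277/(-132) + 97/129) + a(L, 11)) = 1/((-277/(-132) + 97/129) + (-9 - ⅓*2)) = 1/((-277*(-1/132) + 97*(1/129)) + (-9 - ⅔)) = 1/((277/132 + 97/129) - 29/3) = 1/(5393/1892 - 29/3) = 1/(-38689/5676) = -5676/38689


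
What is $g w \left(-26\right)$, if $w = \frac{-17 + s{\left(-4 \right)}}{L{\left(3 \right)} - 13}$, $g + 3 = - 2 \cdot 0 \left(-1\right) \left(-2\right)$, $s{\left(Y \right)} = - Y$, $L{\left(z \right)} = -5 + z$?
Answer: $\frac{338}{5} \approx 67.6$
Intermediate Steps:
$g = -3$ ($g = -3 + - 2 \cdot 0 \left(-1\right) \left(-2\right) = -3 + \left(-2\right) 0 \left(-2\right) = -3 + 0 \left(-2\right) = -3 + 0 = -3$)
$w = \frac{13}{15}$ ($w = \frac{-17 - -4}{\left(-5 + 3\right) - 13} = \frac{-17 + 4}{-2 - 13} = - \frac{13}{-15} = \left(-13\right) \left(- \frac{1}{15}\right) = \frac{13}{15} \approx 0.86667$)
$g w \left(-26\right) = \left(-3\right) \frac{13}{15} \left(-26\right) = \left(- \frac{13}{5}\right) \left(-26\right) = \frac{338}{5}$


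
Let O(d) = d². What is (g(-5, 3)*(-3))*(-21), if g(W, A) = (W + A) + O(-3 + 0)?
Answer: 441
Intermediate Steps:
g(W, A) = 9 + A + W (g(W, A) = (W + A) + (-3 + 0)² = (A + W) + (-3)² = (A + W) + 9 = 9 + A + W)
(g(-5, 3)*(-3))*(-21) = ((9 + 3 - 5)*(-3))*(-21) = (7*(-3))*(-21) = -21*(-21) = 441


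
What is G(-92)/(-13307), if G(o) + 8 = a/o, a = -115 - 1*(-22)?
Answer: 643/1224244 ≈ 0.00052522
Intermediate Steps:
a = -93 (a = -115 + 22 = -93)
G(o) = -8 - 93/o
G(-92)/(-13307) = (-8 - 93/(-92))/(-13307) = (-8 - 93*(-1/92))*(-1/13307) = (-8 + 93/92)*(-1/13307) = -643/92*(-1/13307) = 643/1224244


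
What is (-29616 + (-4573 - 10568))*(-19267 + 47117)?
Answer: -1246482450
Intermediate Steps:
(-29616 + (-4573 - 10568))*(-19267 + 47117) = (-29616 - 15141)*27850 = -44757*27850 = -1246482450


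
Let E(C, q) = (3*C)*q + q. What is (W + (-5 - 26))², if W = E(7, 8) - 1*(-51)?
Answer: 38416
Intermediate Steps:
E(C, q) = q + 3*C*q (E(C, q) = 3*C*q + q = q + 3*C*q)
W = 227 (W = 8*(1 + 3*7) - 1*(-51) = 8*(1 + 21) + 51 = 8*22 + 51 = 176 + 51 = 227)
(W + (-5 - 26))² = (227 + (-5 - 26))² = (227 - 31)² = 196² = 38416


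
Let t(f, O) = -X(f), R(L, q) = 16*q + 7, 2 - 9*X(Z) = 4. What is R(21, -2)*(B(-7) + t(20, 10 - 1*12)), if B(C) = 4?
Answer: -950/9 ≈ -105.56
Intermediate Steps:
X(Z) = -2/9 (X(Z) = 2/9 - 1/9*4 = 2/9 - 4/9 = -2/9)
R(L, q) = 7 + 16*q
t(f, O) = 2/9 (t(f, O) = -1*(-2/9) = 2/9)
R(21, -2)*(B(-7) + t(20, 10 - 1*12)) = (7 + 16*(-2))*(4 + 2/9) = (7 - 32)*(38/9) = -25*38/9 = -950/9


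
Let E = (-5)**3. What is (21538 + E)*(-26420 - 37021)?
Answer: -1358462133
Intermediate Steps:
E = -125
(21538 + E)*(-26420 - 37021) = (21538 - 125)*(-26420 - 37021) = 21413*(-63441) = -1358462133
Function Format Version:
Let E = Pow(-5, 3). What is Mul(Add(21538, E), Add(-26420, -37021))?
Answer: -1358462133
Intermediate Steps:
E = -125
Mul(Add(21538, E), Add(-26420, -37021)) = Mul(Add(21538, -125), Add(-26420, -37021)) = Mul(21413, -63441) = -1358462133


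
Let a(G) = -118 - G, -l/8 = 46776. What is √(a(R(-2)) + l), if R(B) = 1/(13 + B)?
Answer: I*√45293457/11 ≈ 611.82*I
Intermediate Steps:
l = -374208 (l = -8*46776 = -374208)
√(a(R(-2)) + l) = √((-118 - 1/(13 - 2)) - 374208) = √((-118 - 1/11) - 374208) = √(-1299/11 - 374208) = √(-4117587/11) = I*√45293457/11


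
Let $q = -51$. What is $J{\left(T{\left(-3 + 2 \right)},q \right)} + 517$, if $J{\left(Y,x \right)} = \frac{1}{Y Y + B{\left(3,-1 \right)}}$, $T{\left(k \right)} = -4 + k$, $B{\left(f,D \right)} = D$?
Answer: $\frac{12409}{24} \approx 517.04$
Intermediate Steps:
$J{\left(Y,x \right)} = \frac{1}{-1 + Y^{2}}$ ($J{\left(Y,x \right)} = \frac{1}{Y Y - 1} = \frac{1}{Y^{2} - 1} = \frac{1}{-1 + Y^{2}}$)
$J{\left(T{\left(-3 + 2 \right)},q \right)} + 517 = \frac{1}{-1 + \left(-4 + \left(-3 + 2\right)\right)^{2}} + 517 = \frac{1}{-1 + \left(-4 - 1\right)^{2}} + 517 = \frac{1}{-1 + \left(-5\right)^{2}} + 517 = \frac{1}{-1 + 25} + 517 = \frac{1}{24} + 517 = \frac{12409}{24}$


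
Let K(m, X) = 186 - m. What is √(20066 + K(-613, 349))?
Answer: √20865 ≈ 144.45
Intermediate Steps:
√(20066 + K(-613, 349)) = √(20066 + (186 - 1*(-613))) = √(20066 + (186 + 613)) = √(20066 + 799) = √20865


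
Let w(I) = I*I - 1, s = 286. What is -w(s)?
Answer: -81795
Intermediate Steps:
w(I) = -1 + I**2 (w(I) = I**2 - 1 = -1 + I**2)
-w(s) = -(-1 + 286**2) = -(-1 + 81796) = -1*81795 = -81795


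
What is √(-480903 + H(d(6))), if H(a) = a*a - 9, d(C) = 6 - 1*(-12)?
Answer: 2*I*√120147 ≈ 693.24*I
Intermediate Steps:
d(C) = 18 (d(C) = 6 + 12 = 18)
H(a) = -9 + a² (H(a) = a² - 9 = -9 + a²)
√(-480903 + H(d(6))) = √(-480903 + (-9 + 18²)) = √(-480903 + (-9 + 324)) = √(-480903 + 315) = √(-480588) = 2*I*√120147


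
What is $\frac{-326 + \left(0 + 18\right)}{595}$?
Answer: $- \frac{44}{85} \approx -0.51765$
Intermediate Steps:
$\frac{-326 + \left(0 + 18\right)}{595} = \left(-326 + 18\right) \frac{1}{595} = \left(-308\right) \frac{1}{595} = - \frac{44}{85}$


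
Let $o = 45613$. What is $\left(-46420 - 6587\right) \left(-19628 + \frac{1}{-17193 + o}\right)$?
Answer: $\frac{29568776021313}{28420} \approx 1.0404 \cdot 10^{9}$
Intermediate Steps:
$\left(-46420 - 6587\right) \left(-19628 + \frac{1}{-17193 + o}\right) = \left(-46420 - 6587\right) \left(-19628 + \frac{1}{-17193 + 45613}\right) = - 53007 \left(-19628 + \frac{1}{28420}\right) = \left(-53007\right) \left(- \frac{557827759}{28420}\right) = \frac{29568776021313}{28420}$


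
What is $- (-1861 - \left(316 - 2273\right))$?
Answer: $-96$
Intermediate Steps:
$- (-1861 - \left(316 - 2273\right)) = - (-1861 - -1957) = - (-1861 + 1957) = \left(-1\right) 96 = -96$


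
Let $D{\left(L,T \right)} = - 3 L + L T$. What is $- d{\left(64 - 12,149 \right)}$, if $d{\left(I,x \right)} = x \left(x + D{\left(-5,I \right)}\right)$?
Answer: $14304$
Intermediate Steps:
$d{\left(I,x \right)} = x \left(15 + x - 5 I\right)$ ($d{\left(I,x \right)} = x \left(x - 5 \left(-3 + I\right)\right) = x \left(x - \left(-15 + 5 I\right)\right) = x \left(15 + x - 5 I\right)$)
$- d{\left(64 - 12,149 \right)} = - 149 \left(15 + 149 - 5 \left(64 - 12\right)\right) = - 149 \left(15 + 149 - 260\right) = - 149 \left(-96\right) = \left(-1\right) \left(-14304\right) = 14304$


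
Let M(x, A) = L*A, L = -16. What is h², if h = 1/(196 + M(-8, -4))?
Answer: 1/67600 ≈ 1.4793e-5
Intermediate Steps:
M(x, A) = -16*A
h = 1/260 (h = 1/(196 - 16*(-4)) = 1/(196 + 64) = 1/260 ≈ 0.0038462)
h² = (1/260)² = 1/67600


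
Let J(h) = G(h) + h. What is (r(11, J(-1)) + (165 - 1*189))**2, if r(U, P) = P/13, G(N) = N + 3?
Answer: 96721/169 ≈ 572.31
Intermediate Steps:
G(N) = 3 + N
J(h) = 3 + 2*h (J(h) = (3 + h) + h = 3 + 2*h)
r(U, P) = P/13 (r(U, P) = P*(1/13) = P/13)
(r(11, J(-1)) + (165 - 1*189))**2 = ((3 + 2*(-1))/13 + (165 - 1*189))**2 = ((3 - 2)/13 + (165 - 189))**2 = ((1/13)*1 - 24)**2 = (1/13 - 24)**2 = (-311/13)**2 = 96721/169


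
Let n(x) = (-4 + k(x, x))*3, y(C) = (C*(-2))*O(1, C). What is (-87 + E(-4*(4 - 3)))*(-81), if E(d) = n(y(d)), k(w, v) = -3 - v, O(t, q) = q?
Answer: 972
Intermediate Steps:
y(C) = -2*C² (y(C) = (C*(-2))*C = (-2*C)*C = -2*C²)
n(x) = -21 - 3*x (n(x) = (-4 + (-3 - x))*3 = (-7 - x)*3 = -21 - 3*x)
E(d) = -21 + 6*d² (E(d) = -21 - (-6)*d² = -21 + 6*d²)
(-87 + E(-4*(4 - 3)))*(-81) = (-87 + (-21 + 6*(-4*(4 - 3))²))*(-81) = (-87 + (-21 + 6*(-4*1)²))*(-81) = (-87 + (-21 + 6*(-4)²))*(-81) = (-87 + (-21 + 6*16))*(-81) = (-87 + (-21 + 96))*(-81) = (-87 + 75)*(-81) = -12*(-81) = 972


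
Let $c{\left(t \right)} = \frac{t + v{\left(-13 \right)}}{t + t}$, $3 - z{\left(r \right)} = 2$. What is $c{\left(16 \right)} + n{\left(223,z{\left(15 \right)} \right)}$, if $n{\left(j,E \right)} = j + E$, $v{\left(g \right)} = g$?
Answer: $\frac{7171}{32} \approx 224.09$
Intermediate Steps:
$z{\left(r \right)} = 1$ ($z{\left(r \right)} = 3 - 2 = 1$)
$n{\left(j,E \right)} = E + j$
$c{\left(t \right)} = \frac{-13 + t}{2 t}$ ($c{\left(t \right)} = \frac{t - 13}{t + t} = \frac{-13 + t}{2 t}$)
$c{\left(16 \right)} + n{\left(223,z{\left(15 \right)} \right)} = \frac{-13 + 16}{2 \cdot 16} + \left(1 + 223\right) = \frac{1}{2} \cdot \frac{1}{16} \cdot 3 + 224 = \frac{3}{32} + 224 = \frac{7171}{32}$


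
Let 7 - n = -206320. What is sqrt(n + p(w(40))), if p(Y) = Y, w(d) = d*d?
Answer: 9*sqrt(2567) ≈ 455.99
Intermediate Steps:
w(d) = d**2
n = 206327 (n = 7 - 1*(-206320) = 7 + 206320 = 206327)
sqrt(n + p(w(40))) = sqrt(206327 + 40**2) = sqrt(206327 + 1600) = sqrt(207927) = 9*sqrt(2567)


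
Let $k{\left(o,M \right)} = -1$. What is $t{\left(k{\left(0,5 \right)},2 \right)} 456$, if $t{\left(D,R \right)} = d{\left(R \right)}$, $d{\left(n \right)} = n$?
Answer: $912$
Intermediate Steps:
$t{\left(D,R \right)} = R$
$t{\left(k{\left(0,5 \right)},2 \right)} 456 = 2 \cdot 456 = 912$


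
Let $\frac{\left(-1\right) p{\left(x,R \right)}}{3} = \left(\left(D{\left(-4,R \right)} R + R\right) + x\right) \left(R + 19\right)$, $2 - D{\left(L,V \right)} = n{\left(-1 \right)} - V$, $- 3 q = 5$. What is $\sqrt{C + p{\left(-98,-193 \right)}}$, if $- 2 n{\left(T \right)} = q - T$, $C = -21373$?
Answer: $\sqrt{19102793} \approx 4370.7$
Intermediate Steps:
$q = - \frac{5}{3}$ ($q = \left(- \frac{1}{3}\right) 5 = - \frac{5}{3} \approx -1.6667$)
$n{\left(T \right)} = \frac{5}{6} + \frac{T}{2}$ ($n{\left(T \right)} = - \frac{- \frac{5}{3} - T}{2} = \frac{5}{6} + \frac{T}{2}$)
$D{\left(L,V \right)} = \frac{5}{3} + V$ ($D{\left(L,V \right)} = 2 - \left(\left(\frac{5}{6} + \frac{1}{2} \left(-1\right)\right) - V\right) = 2 - \left(\left(\frac{5}{6} - \frac{1}{2}\right) - V\right) = 2 - \left(\frac{1}{3} - V\right) = 2 + \left(- \frac{1}{3} + V\right) = \frac{5}{3} + V$)
$p{\left(x,R \right)} = - 3 \left(19 + R\right) \left(R + x + R \left(\frac{5}{3} + R\right)\right)$ ($p{\left(x,R \right)} = - 3 \left(\left(\left(\frac{5}{3} + R\right) R + R\right) + x\right) \left(R + 19\right) = - 3 \left(\left(R \left(\frac{5}{3} + R\right) + R\right) + x\right) \left(19 + R\right) = - 3 \left(\left(R + R \left(\frac{5}{3} + R\right)\right) + x\right) \left(19 + R\right) = - 3 \left(R + x + R \left(\frac{5}{3} + R\right)\right) \left(19 + R\right) = - 3 \left(19 + R\right) \left(R + x + R \left(\frac{5}{3} + R\right)\right)$)
$\sqrt{C + p{\left(-98,-193 \right)}} = \sqrt{-21373 - \left(-34922 - 21567171 + 56742 + 2421185\right)} = \sqrt{-21373 - -19124166} = \sqrt{-21373 + \left(29336 - 2421185 + 5586 + 21567171 - 56742\right)} = \sqrt{-21373 + 19124166} = \sqrt{19102793}$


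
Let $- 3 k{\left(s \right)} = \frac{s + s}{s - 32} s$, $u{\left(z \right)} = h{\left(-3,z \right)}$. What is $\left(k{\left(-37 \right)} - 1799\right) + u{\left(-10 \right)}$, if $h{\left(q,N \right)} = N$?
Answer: $- \frac{371725}{207} \approx -1795.8$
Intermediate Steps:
$u{\left(z \right)} = z$
$k{\left(s \right)} = - \frac{2 s^{2}}{3 \left(-32 + s\right)}$ ($k{\left(s \right)} = - \frac{\frac{s + s}{s - 32} s}{3} = - \frac{\frac{2 s}{-32 + s} s}{3} = - \frac{2 s^{2} \frac{1}{-32 + s}}{3} = - \frac{2 s^{2}}{3 \left(-32 + s\right)}$)
$\left(k{\left(-37 \right)} - 1799\right) + u{\left(-10 \right)} = \left(- \frac{2 \left(-37\right)^{2}}{-96 + 3 \left(-37\right)} - 1799\right) - 10 = \left(\left(-2\right) 1369 \frac{1}{-96 - 111} - 1799\right) - 10 = \left(\left(-2\right) 1369 \frac{1}{-207} - 1799\right) - 10 = \left(\left(-2\right) 1369 \left(- \frac{1}{207}\right) - 1799\right) - 10 = \left(\frac{2738}{207} - 1799\right) - 10 = - \frac{369655}{207} - 10 = - \frac{371725}{207}$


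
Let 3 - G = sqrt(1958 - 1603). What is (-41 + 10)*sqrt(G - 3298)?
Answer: -31*I*sqrt(3295 + sqrt(355)) ≈ -1784.5*I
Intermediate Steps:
G = 3 - sqrt(355) (G = 3 - sqrt(1958 - 1603) = 3 - sqrt(355) ≈ -15.841)
(-41 + 10)*sqrt(G - 3298) = (-41 + 10)*sqrt((3 - sqrt(355)) - 3298) = -31*sqrt(-3295 - sqrt(355))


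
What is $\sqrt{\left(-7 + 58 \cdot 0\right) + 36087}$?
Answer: $4 \sqrt{2255} \approx 189.95$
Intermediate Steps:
$\sqrt{\left(-7 + 58 \cdot 0\right) + 36087} = \sqrt{\left(-7 + 0\right) + 36087} = \sqrt{-7 + 36087} = \sqrt{36080} = 4 \sqrt{2255}$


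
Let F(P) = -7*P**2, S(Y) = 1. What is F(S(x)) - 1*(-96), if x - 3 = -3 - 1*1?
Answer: 89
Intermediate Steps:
x = -1 (x = 3 + (-3 - 1*1) = 3 + (-3 - 1) = 3 - 4 = -1)
F(S(x)) - 1*(-96) = -7*1**2 - 1*(-96) = -7*1 + 96 = -7 + 96 = 89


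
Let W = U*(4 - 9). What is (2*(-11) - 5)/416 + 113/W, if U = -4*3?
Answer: 11347/6240 ≈ 1.8184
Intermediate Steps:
U = -12
W = 60 (W = -12*(4 - 9) = -12*(-5) = 60)
(2*(-11) - 5)/416 + 113/W = (2*(-11) - 5)/416 + 113/60 = (-22 - 5)*(1/416) + 113*(1/60) = -27*1/416 + 113/60 = -27/416 + 113/60 = 11347/6240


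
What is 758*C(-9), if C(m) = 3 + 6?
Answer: 6822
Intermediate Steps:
C(m) = 9
758*C(-9) = 758*9 = 6822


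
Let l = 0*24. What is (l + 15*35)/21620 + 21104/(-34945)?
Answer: -87584471/151102180 ≈ -0.57964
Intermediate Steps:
l = 0
(l + 15*35)/21620 + 21104/(-34945) = (0 + 15*35)/21620 + 21104/(-34945) = (0 + 525)*(1/21620) + 21104*(-1/34945) = 525*(1/21620) - 21104/34945 = 105/4324 - 21104/34945 = -87584471/151102180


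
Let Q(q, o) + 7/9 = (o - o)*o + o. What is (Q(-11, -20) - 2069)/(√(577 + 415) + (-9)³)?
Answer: 1523448/530449 + 75232*√62/4774041 ≈ 2.9961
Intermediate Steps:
Q(q, o) = -7/9 + o (Q(q, o) = -7/9 + ((o - o)*o + o) = -7/9 + (0*o + o) = -7/9 + (0 + o) = -7/9 + o)
(Q(-11, -20) - 2069)/(√(577 + 415) + (-9)³) = ((-7/9 - 20) - 2069)/(√(577 + 415) + (-9)³) = (-187/9 - 2069)/(√992 - 729) = -18808/(9*(4*√62 - 729)) = -18808/(9*(-729 + 4*√62))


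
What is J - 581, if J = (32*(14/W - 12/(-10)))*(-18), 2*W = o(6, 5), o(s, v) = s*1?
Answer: -19801/5 ≈ -3960.2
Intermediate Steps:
o(s, v) = s
W = 3 (W = (1/2)*6 = 3)
J = -16896/5 (J = (32*(14/3 - 12/(-10)))*(-18) = (32*(14*(1/3) - 12*(-1/10)))*(-18) = (32*(14/3 + 6/5))*(-18) = (32*(88/15))*(-18) = (2816/15)*(-18) = -16896/5 ≈ -3379.2)
J - 581 = -16896/5 - 581 = -19801/5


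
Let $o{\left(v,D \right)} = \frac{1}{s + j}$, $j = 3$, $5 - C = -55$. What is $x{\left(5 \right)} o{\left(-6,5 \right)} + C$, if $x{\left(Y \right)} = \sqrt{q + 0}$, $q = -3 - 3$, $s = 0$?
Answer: $60 + \frac{i \sqrt{6}}{3} \approx 60.0 + 0.8165 i$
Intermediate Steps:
$q = -6$
$C = 60$ ($C = 5 - -55 = 5 + 55 = 60$)
$o{\left(v,D \right)} = \frac{1}{3}$ ($o{\left(v,D \right)} = \frac{1}{0 + 3} = \frac{1}{3}$)
$x{\left(Y \right)} = i \sqrt{6}$ ($x{\left(Y \right)} = \sqrt{-6 + 0} = \sqrt{-6} = i \sqrt{6}$)
$x{\left(5 \right)} o{\left(-6,5 \right)} + C = i \sqrt{6} \cdot \frac{1}{3} + 60 = \frac{i \sqrt{6}}{3} + 60 = 60 + \frac{i \sqrt{6}}{3}$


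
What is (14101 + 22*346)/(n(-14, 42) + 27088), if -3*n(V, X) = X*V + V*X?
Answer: 21713/27480 ≈ 0.79014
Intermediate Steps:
n(V, X) = -2*V*X/3 (n(V, X) = -(X*V + V*X)/3 = -(V*X + V*X)/3 = -2*V*X/3)
(14101 + 22*346)/(n(-14, 42) + 27088) = (14101 + 22*346)/(-2/3*(-14)*42 + 27088) = (14101 + 7612)/(392 + 27088) = 21713/27480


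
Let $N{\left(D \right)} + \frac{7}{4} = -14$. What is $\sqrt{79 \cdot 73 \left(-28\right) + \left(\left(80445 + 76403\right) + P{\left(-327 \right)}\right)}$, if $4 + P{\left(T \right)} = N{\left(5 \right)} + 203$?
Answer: $\frac{i \sqrt{17779}}{2} \approx 66.669 i$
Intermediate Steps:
$N{\left(D \right)} = - \frac{63}{4}$ ($N{\left(D \right)} = - \frac{7}{4} - 14 = - \frac{63}{4}$)
$P{\left(T \right)} = \frac{733}{4}$ ($P{\left(T \right)} = -4 + \left(- \frac{63}{4} + 203\right) = -4 + \frac{749}{4} = \frac{733}{4}$)
$\sqrt{79 \cdot 73 \left(-28\right) + \left(\left(80445 + 76403\right) + P{\left(-327 \right)}\right)} = \sqrt{79 \cdot 73 \left(-28\right) + \left(\left(80445 + 76403\right) + \frac{733}{4}\right)} = \sqrt{5767 \left(-28\right) + \left(156848 + \frac{733}{4}\right)} = \sqrt{-161476 + \frac{628125}{4}} = \sqrt{- \frac{17779}{4}} = \frac{i \sqrt{17779}}{2}$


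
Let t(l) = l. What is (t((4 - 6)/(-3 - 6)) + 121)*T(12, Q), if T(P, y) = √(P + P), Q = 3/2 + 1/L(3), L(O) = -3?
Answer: 2182*√6/9 ≈ 593.87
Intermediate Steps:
Q = 7/6 (Q = 3/2 + 1/(-3) = 3*(½) + 1*(-⅓) = 3/2 - ⅓ = 7/6 ≈ 1.1667)
T(P, y) = √2*√P (T(P, y) = √(2*P) = √2*√P)
(t((4 - 6)/(-3 - 6)) + 121)*T(12, Q) = ((4 - 6)/(-3 - 6) + 121)*(√2*√12) = (-2/(-9) + 121)*(√2*(2*√3)) = (-2*(-⅑) + 121)*(2*√6) = (2/9 + 121)*(2*√6) = 1091*(2*√6)/9 = 2182*√6/9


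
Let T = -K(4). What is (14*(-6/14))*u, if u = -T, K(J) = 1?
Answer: -6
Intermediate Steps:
T = -1 (T = -1*1 = -1)
u = 1 (u = -1*(-1) = 1)
(14*(-6/14))*u = (14*(-6/14))*1 = (14*(-6*1/14))*1 = (14*(-3/7))*1 = -6*1 = -6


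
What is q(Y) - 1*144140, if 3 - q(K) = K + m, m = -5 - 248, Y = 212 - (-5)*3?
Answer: -144111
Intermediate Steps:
Y = 227 (Y = 212 - 1*(-15) = 212 + 15 = 227)
m = -253
q(K) = 256 - K (q(K) = 3 - (K - 253) = 3 - (-253 + K) = 3 + (253 - K) = 256 - K)
q(Y) - 1*144140 = (256 - 1*227) - 1*144140 = (256 - 227) - 144140 = 29 - 144140 = -144111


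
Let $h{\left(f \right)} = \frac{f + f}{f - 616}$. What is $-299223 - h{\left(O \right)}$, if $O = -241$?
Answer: $- \frac{256434593}{857} \approx -2.9922 \cdot 10^{5}$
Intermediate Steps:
$h{\left(f \right)} = \frac{2 f}{-616 + f}$
$-299223 - h{\left(O \right)} = -299223 - 2 \left(-241\right) \frac{1}{-616 - 241} = -299223 - 2 \left(-241\right) \frac{1}{-857} = -299223 - 2 \left(-241\right) \left(- \frac{1}{857}\right) = -299223 - \frac{482}{857} = - \frac{256434593}{857}$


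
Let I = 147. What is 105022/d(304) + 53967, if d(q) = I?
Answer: 8038171/147 ≈ 54681.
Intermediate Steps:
d(q) = 147
105022/d(304) + 53967 = 105022/147 + 53967 = 8038171/147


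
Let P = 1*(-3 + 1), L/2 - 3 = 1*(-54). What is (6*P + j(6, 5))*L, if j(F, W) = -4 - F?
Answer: 2244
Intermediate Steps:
L = -102 (L = 6 + 2*(1*(-54)) = 6 + 2*(-54) = 6 - 108 = -102)
P = -2 (P = 1*(-2) = -2)
(6*P + j(6, 5))*L = (6*(-2) + (-4 - 1*6))*(-102) = (-12 + (-4 - 6))*(-102) = (-12 - 10)*(-102) = -22*(-102) = 2244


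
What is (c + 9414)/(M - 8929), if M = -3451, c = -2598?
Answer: -1704/3095 ≈ -0.55057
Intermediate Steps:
(c + 9414)/(M - 8929) = (-2598 + 9414)/(-3451 - 8929) = 6816/(-12380) = 6816*(-1/12380) = -1704/3095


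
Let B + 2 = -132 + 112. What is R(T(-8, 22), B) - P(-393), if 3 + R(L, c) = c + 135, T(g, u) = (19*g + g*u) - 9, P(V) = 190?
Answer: -80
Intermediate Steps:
T(g, u) = -9 + 19*g + g*u
B = -22 (B = -2 + (-132 + 112) = -2 - 20 = -22)
R(L, c) = 132 + c (R(L, c) = -3 + (c + 135) = -3 + (135 + c) = 132 + c)
R(T(-8, 22), B) - P(-393) = (132 - 22) - 1*190 = 110 - 190 = -80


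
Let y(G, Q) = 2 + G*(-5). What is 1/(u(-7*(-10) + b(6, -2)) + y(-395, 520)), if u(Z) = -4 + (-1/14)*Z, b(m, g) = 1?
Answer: 14/27551 ≈ 0.00050815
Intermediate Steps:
y(G, Q) = 2 - 5*G
u(Z) = -4 - Z/14 (u(Z) = -4 + (-1*1/14)*Z = -4 - Z/14)
1/(u(-7*(-10) + b(6, -2)) + y(-395, 520)) = 1/((-4 - (-7*(-10) + 1)/14) + (2 - 5*(-395))) = 1/((-4 - (70 + 1)/14) + (2 + 1975)) = 1/((-4 - 1/14*71) + 1977) = 1/((-4 - 71/14) + 1977) = 1/(-127/14 + 1977) = 1/(27551/14) = 14/27551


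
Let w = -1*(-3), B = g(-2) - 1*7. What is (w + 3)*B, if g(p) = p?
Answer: -54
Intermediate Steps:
B = -9 (B = -2 - 1*7 = -2 - 7 = -9)
w = 3
(w + 3)*B = (3 + 3)*(-9) = 6*(-9) = -54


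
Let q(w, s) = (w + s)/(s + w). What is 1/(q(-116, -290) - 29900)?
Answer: -1/29899 ≈ -3.3446e-5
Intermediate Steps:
q(w, s) = 1 (q(w, s) = (s + w)/(s + w) = 1)
1/(q(-116, -290) - 29900) = 1/(1 - 29900) = 1/(-29899) = -1/29899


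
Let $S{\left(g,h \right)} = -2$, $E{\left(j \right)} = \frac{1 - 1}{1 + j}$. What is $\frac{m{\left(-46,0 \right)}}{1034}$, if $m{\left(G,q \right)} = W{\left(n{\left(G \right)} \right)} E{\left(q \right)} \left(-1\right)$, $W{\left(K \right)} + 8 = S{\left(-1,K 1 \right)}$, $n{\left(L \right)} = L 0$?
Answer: $0$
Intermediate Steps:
$n{\left(L \right)} = 0$
$E{\left(j \right)} = 0$ ($E{\left(j \right)} = \frac{0}{1 + j} = 0$)
$W{\left(K \right)} = -10$ ($W{\left(K \right)} = -8 - 2 = -10$)
$m{\left(G,q \right)} = 0$ ($m{\left(G,q \right)} = \left(-10\right) 0 \left(-1\right) = 0 \left(-1\right) = 0$)
$\frac{m{\left(-46,0 \right)}}{1034} = \frac{0}{1034} = 0 \cdot \frac{1}{1034} = 0$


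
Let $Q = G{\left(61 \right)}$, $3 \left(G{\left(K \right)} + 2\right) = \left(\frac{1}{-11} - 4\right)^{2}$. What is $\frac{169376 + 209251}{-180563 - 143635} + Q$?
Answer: $\frac{31521289}{13075986} \approx 2.4106$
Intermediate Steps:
$G{\left(K \right)} = \frac{433}{121}$ ($G{\left(K \right)} = -2 + \frac{\left(\frac{1}{-11} - 4\right)^{2}}{3} = -2 + \frac{\left(- \frac{1}{11} - 4\right)^{2}}{3} = -2 + \frac{\left(- \frac{45}{11}\right)^{2}}{3} = -2 + \frac{1}{3} \cdot \frac{2025}{121} = -2 + \frac{675}{121} = \frac{433}{121}$)
$Q = \frac{433}{121} \approx 3.5785$
$\frac{169376 + 209251}{-180563 - 143635} + Q = \frac{169376 + 209251}{-180563 - 143635} + \frac{433}{121} = \frac{378627}{-324198} + \frac{433}{121} = 378627 \left(- \frac{1}{324198}\right) + \frac{433}{121} = - \frac{126209}{108066} + \frac{433}{121} = \frac{31521289}{13075986}$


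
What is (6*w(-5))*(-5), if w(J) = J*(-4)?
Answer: -600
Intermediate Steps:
w(J) = -4*J
(6*w(-5))*(-5) = (6*(-4*(-5)))*(-5) = (6*20)*(-5) = 120*(-5) = -600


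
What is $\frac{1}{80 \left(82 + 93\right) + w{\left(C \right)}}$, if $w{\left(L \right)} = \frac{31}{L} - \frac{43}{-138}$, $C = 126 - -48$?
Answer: $\frac{2001}{28014980} \approx 7.1426 \cdot 10^{-5}$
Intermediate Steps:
$C = 174$ ($C = 126 + 48 = 174$)
$w{\left(L \right)} = \frac{43}{138} + \frac{31}{L}$ ($w{\left(L \right)} = \frac{31}{L} - - \frac{43}{138} = \frac{31}{L} + \frac{43}{138} = \frac{43}{138} + \frac{31}{L}$)
$\frac{1}{80 \left(82 + 93\right) + w{\left(C \right)}} = \frac{1}{80 \left(82 + 93\right) + \left(\frac{43}{138} + \frac{31}{174}\right)} = \frac{1}{80 \cdot 175 + \left(\frac{43}{138} + 31 \cdot \frac{1}{174}\right)} = \frac{1}{14000 + \left(\frac{43}{138} + \frac{31}{174}\right)} = \frac{1}{14000 + \frac{980}{2001}} = \frac{1}{\frac{28014980}{2001}} = \frac{2001}{28014980}$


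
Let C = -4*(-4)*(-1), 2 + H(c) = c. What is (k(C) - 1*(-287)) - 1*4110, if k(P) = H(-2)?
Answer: -3827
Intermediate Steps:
H(c) = -2 + c
C = -16 (C = 16*(-1) = -16)
k(P) = -4 (k(P) = -2 - 2 = -4)
(k(C) - 1*(-287)) - 1*4110 = (-4 - 1*(-287)) - 1*4110 = (-4 + 287) - 4110 = 283 - 4110 = -3827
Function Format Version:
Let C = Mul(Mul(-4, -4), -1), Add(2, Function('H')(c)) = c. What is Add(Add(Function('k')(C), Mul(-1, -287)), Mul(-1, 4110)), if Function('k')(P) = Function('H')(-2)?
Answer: -3827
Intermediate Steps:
Function('H')(c) = Add(-2, c)
C = -16 (C = Mul(16, -1) = -16)
Function('k')(P) = -4 (Function('k')(P) = Add(-2, -2) = -4)
Add(Add(Function('k')(C), Mul(-1, -287)), Mul(-1, 4110)) = Add(Add(-4, Mul(-1, -287)), Mul(-1, 4110)) = Add(Add(-4, 287), -4110) = Add(283, -4110) = -3827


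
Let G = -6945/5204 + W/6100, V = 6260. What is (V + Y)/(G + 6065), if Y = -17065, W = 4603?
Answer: -42874780250/24063921939 ≈ -1.7817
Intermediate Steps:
G = -2301311/3968050 (G = -6945/5204 + 4603/6100 = -2301311/3968050 ≈ -0.57996)
(V + Y)/(G + 6065) = (6260 - 17065)/(-2301311/3968050 + 6065) = -10805/24063921939/3968050 = -10805*3968050/24063921939 = -42874780250/24063921939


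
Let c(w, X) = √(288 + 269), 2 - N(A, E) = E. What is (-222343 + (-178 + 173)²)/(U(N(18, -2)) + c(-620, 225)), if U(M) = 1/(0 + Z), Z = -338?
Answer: -75143484/63633907 - 25398497592*√557/63633907 ≈ -9421.1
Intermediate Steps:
N(A, E) = 2 - E
U(M) = -1/338 (U(M) = 1/(0 - 338) = 1/(-338) = -1/338)
c(w, X) = √557
(-222343 + (-178 + 173)²)/(U(N(18, -2)) + c(-620, 225)) = (-222343 + (-178 + 173)²)/(-1/338 + √557) = (-222343 + (-5)²)/(-1/338 + √557) = (-222343 + 25)/(-1/338 + √557) = -222318/(-1/338 + √557)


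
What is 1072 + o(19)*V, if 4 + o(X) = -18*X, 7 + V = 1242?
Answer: -426238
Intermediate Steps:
V = 1235 (V = -7 + 1242 = 1235)
o(X) = -4 - 18*X
1072 + o(19)*V = 1072 + (-4 - 18*19)*1235 = 1072 + (-4 - 342)*1235 = 1072 - 346*1235 = 1072 - 427310 = -426238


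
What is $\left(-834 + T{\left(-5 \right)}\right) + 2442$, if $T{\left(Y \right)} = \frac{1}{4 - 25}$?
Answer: $\frac{33767}{21} \approx 1608.0$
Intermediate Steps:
$T{\left(Y \right)} = - \frac{1}{21}$ ($T{\left(Y \right)} = \frac{1}{-21} = - \frac{1}{21}$)
$\left(-834 + T{\left(-5 \right)}\right) + 2442 = \left(-834 - \frac{1}{21}\right) + 2442 = - \frac{17515}{21} + 2442 = \frac{33767}{21}$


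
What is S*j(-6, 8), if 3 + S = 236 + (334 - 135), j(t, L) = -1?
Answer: -432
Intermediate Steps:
S = 432 (S = -3 + (236 + (334 - 135)) = -3 + (236 + 199) = -3 + 435 = 432)
S*j(-6, 8) = 432*(-1) = -432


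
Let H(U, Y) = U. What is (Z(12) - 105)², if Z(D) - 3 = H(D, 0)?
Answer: 8100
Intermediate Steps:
Z(D) = 3 + D
(Z(12) - 105)² = ((3 + 12) - 105)² = (15 - 105)² = (-90)² = 8100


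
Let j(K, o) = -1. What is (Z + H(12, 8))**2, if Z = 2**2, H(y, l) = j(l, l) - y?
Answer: 81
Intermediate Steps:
H(y, l) = -1 - y
Z = 4
(Z + H(12, 8))**2 = (4 + (-1 - 1*12))**2 = (4 + (-1 - 12))**2 = (4 - 13)**2 = (-9)**2 = 81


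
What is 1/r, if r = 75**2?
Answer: 1/5625 ≈ 0.00017778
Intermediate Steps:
r = 5625
1/r = 1/5625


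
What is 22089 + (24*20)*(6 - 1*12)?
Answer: 19209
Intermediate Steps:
22089 + (24*20)*(6 - 1*12) = 22089 + 480*(6 - 12) = 22089 + 480*(-6) = 22089 - 2880 = 19209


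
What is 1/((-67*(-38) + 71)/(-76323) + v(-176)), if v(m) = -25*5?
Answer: -76323/9542992 ≈ -0.0079978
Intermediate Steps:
v(m) = -125
1/((-67*(-38) + 71)/(-76323) + v(-176)) = 1/((-67*(-38) + 71)/(-76323) - 125) = 1/((2546 + 71)*(-1/76323) - 125) = 1/(2617*(-1/76323) - 125) = 1/(-2617/76323 - 125) = 1/(-9542992/76323) = -76323/9542992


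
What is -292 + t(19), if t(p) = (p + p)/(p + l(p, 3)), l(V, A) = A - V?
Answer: -838/3 ≈ -279.33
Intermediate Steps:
t(p) = 2*p/3 (t(p) = (p + p)/(p + (3 - p)) = (2*p)/3 = (2*p)*(⅓) = 2*p/3)
-292 + t(19) = -292 + (⅔)*19 = -292 + 38/3 = -838/3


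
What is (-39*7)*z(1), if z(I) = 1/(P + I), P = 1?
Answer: -273/2 ≈ -136.50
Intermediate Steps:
z(I) = 1/(1 + I)
(-39*7)*z(1) = (-39*7)/(1 + 1) = -273/2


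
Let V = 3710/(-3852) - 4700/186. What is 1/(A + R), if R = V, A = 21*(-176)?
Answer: -59706/222239581 ≈ -0.00026866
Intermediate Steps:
V = -1566205/59706 (V = 3710*(-1/3852) - 4700*1/186 = -1855/1926 - 2350/93 = -1566205/59706 ≈ -26.232)
A = -3696
R = -1566205/59706 ≈ -26.232
1/(A + R) = 1/(-3696 - 1566205/59706) = 1/(-222239581/59706) = -59706/222239581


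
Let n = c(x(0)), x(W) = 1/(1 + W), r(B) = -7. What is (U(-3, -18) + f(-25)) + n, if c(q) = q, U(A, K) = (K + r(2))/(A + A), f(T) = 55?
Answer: 361/6 ≈ 60.167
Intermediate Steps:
U(A, K) = (-7 + K)/(2*A) (U(A, K) = (K - 7)/(A + A) = (-7 + K)/((2*A)) = (-7 + K)*(1/(2*A)) = (-7 + K)/(2*A))
n = 1 (n = 1/(1 + 0) = 1/1 = 1)
(U(-3, -18) + f(-25)) + n = ((½)*(-7 - 18)/(-3) + 55) + 1 = ((½)*(-⅓)*(-25) + 55) + 1 = (25/6 + 55) + 1 = 355/6 + 1 = 361/6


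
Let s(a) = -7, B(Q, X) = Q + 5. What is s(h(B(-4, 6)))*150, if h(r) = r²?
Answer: -1050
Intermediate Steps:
B(Q, X) = 5 + Q
s(h(B(-4, 6)))*150 = -7*150 = -1050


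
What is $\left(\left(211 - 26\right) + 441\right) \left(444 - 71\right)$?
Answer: $233498$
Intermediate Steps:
$\left(\left(211 - 26\right) + 441\right) \left(444 - 71\right) = \left(185 + 441\right) 373 = 626 \cdot 373 = 233498$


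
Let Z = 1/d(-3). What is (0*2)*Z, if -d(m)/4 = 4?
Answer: 0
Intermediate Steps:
d(m) = -16 (d(m) = -4*4 = -16)
Z = -1/16 (Z = 1/(-16) = -1/16 ≈ -0.062500)
(0*2)*Z = (0*2)*(-1/16) = 0*(-1/16) = 0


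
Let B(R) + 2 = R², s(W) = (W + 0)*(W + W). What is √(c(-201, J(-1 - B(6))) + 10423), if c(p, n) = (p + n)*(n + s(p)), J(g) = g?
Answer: I*√19050589 ≈ 4364.7*I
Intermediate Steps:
s(W) = 2*W² (s(W) = W*(2*W) = 2*W²)
B(R) = -2 + R²
c(p, n) = (n + p)*(n + 2*p²) (c(p, n) = (p + n)*(n + 2*p²) = (n + p)*(n + 2*p²))
√(c(-201, J(-1 - B(6))) + 10423) = √(((-1 - (-2 + 6²))² + 2*(-201)³ + (-1 - (-2 + 6²))*(-201) + 2*(-1 - (-2 + 6²))*(-201)²) + 10423) = √(((-1 - (-2 + 36))² + 2*(-8120601) + (-1 - (-2 + 36))*(-201) + 2*(-1 - (-2 + 36))*40401) + 10423) = √(((-1 - 1*34)² - 16241202 + (-1 - 1*34)*(-201) + 2*(-1 - 1*34)*40401) + 10423) = √(((-1 - 34)² - 16241202 + (-1 - 34)*(-201) + 2*(-1 - 34)*40401) + 10423) = √(((-35)² - 16241202 - 35*(-201) + 2*(-35)*40401) + 10423) = √((1225 - 16241202 + 7035 - 2828070) + 10423) = √(-19061012 + 10423) = √(-19050589) = I*√19050589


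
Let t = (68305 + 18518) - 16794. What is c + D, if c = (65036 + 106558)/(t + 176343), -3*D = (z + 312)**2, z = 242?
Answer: -12602498995/123186 ≈ -1.0230e+5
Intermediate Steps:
D = -306916/3 (D = -(242 + 312)**2/3 = -1/3*554**2 = -1/3*306916 = -306916/3 ≈ -1.0231e+5)
t = 70029 (t = 86823 - 16794 = 70029)
c = 28599/41062 (c = (65036 + 106558)/(70029 + 176343) = 171594/246372 = 171594*(1/246372) = 28599/41062 ≈ 0.69648)
c + D = 28599/41062 - 306916/3 = -12602498995/123186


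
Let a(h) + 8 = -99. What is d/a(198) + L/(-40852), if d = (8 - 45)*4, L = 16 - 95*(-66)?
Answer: 383821/312226 ≈ 1.2293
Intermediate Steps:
L = 6286 (L = 16 + 6270 = 6286)
a(h) = -107 (a(h) = -8 - 99 = -107)
d = -148 (d = -37*4 = -148)
d/a(198) + L/(-40852) = -148/(-107) + 6286/(-40852) = -148*(-1/107) + 6286*(-1/40852) = 148/107 - 449/2918 = 383821/312226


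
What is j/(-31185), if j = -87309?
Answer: 9701/3465 ≈ 2.7997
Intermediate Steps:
j/(-31185) = -87309/(-31185) = -87309*(-1/31185) = 9701/3465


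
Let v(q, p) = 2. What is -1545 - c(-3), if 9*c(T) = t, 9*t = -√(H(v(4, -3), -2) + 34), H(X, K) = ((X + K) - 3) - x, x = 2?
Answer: -1545 + √29/81 ≈ -1544.9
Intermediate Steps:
H(X, K) = -5 + K + X (H(X, K) = ((X + K) - 3) - 1*2 = ((K + X) - 3) - 2 = (-3 + K + X) - 2 = -5 + K + X)
t = -√29/9 (t = (-√((-5 - 2 + 2) + 34))/9 = (-√(-5 + 34))/9 = (-√29)/9 = -√29/9 ≈ -0.59835)
c(T) = -√29/81 (c(T) = (-√29/9)/9 = -√29/81)
-1545 - c(-3) = -1545 - (-1)*√29/81 = -1545 + √29/81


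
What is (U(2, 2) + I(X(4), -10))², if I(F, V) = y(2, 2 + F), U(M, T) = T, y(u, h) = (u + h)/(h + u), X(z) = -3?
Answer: 9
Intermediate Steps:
y(u, h) = 1 (y(u, h) = (h + u)/(h + u) = 1)
I(F, V) = 1
(U(2, 2) + I(X(4), -10))² = (2 + 1)² = 3² = 9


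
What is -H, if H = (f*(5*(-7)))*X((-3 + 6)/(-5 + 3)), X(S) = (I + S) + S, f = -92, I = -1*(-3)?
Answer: 0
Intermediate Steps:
I = 3
X(S) = 3 + 2*S (X(S) = (3 + S) + S = 3 + 2*S)
H = 0 (H = (-460*(-7))*(3 + 2*((-3 + 6)/(-5 + 3))) = (-92*(-35))*(3 + 2*(3/(-2))) = 3220*(3 + 2*(3*(-½))) = 3220*(3 + 2*(-3/2)) = 3220*(3 - 3) = 3220*0 = 0)
-H = -1*0 = 0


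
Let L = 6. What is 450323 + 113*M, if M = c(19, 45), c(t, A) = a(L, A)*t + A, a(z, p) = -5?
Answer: 444673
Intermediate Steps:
c(t, A) = A - 5*t (c(t, A) = -5*t + A = A - 5*t)
M = -50 (M = 45 - 5*19 = 45 - 95 = -50)
450323 + 113*M = 450323 + 113*(-50) = 450323 - 5650 = 444673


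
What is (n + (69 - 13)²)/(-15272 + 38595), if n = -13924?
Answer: -10788/23323 ≈ -0.46255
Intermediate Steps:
(n + (69 - 13)²)/(-15272 + 38595) = (-13924 + (69 - 13)²)/(-15272 + 38595) = (-13924 + 56²)/23323 = (-13924 + 3136)*(1/23323) = -10788*1/23323 = -10788/23323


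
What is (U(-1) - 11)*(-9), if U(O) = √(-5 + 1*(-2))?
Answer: 99 - 9*I*√7 ≈ 99.0 - 23.812*I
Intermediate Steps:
U(O) = I*√7 (U(O) = √(-5 - 2) = √(-7) = I*√7)
(U(-1) - 11)*(-9) = (I*√7 - 11)*(-9) = (-11 + I*√7)*(-9) = 99 - 9*I*√7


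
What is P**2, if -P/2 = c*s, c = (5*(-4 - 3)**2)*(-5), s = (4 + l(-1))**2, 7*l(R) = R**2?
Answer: 1768202500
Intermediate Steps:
l(R) = R**2/7
s = 841/49 (s = (4 + (1/7)*(-1)**2)**2 = (4 + (1/7)*1)**2 = (4 + 1/7)**2 = (29/7)**2 = 841/49 ≈ 17.163)
c = -1225 (c = (5*(-7)**2)*(-5) = (5*49)*(-5) = 245*(-5) = -1225)
P = 42050 (P = -(-2450)*841/49 = -2*(-21025) = 42050)
P**2 = 42050**2 = 1768202500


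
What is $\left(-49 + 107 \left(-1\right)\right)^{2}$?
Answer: $24336$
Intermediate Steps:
$\left(-49 + 107 \left(-1\right)\right)^{2} = \left(-49 - 107\right)^{2} = \left(-156\right)^{2} = 24336$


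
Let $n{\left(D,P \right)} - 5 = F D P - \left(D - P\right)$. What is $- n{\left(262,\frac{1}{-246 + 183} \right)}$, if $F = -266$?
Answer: $- \frac{53500}{63} \approx -849.21$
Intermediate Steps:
$n{\left(D,P \right)} = 5 + P - D - 266 D P$ ($n{\left(D,P \right)} = 5 - \left(D - P - - 266 D P\right) = 5 - \left(D - P + 266 D P\right) = 5 + P - D - 266 D P$)
$- n{\left(262,\frac{1}{-246 + 183} \right)} = - (5 + \frac{1}{-246 + 183} - 262 - \frac{69692}{-246 + 183}) = - (5 + \frac{1}{-63} - 262 - \frac{69692}{-63}) = - (5 - \frac{1}{63} - 262 - 69692 \left(- \frac{1}{63}\right)) = - (5 - \frac{1}{63} - 262 + \frac{9956}{9}) = \left(-1\right) \frac{53500}{63} = - \frac{53500}{63}$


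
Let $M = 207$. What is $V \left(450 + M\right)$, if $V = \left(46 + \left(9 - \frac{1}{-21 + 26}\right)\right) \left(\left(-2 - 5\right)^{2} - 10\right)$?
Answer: $\frac{7020702}{5} \approx 1.4041 \cdot 10^{6}$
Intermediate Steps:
$V = \frac{10686}{5}$ ($V = \left(46 + \left(9 - \frac{1}{5}\right)\right) \left(\left(-7\right)^{2} - 10\right) = \left(46 + \left(9 - \frac{1}{5}\right)\right) \left(49 - 10\right) = \left(46 + \left(9 - \frac{1}{5}\right)\right) 39 = \left(46 + \frac{44}{5}\right) 39 = \frac{274}{5} \cdot 39 = \frac{10686}{5} \approx 2137.2$)
$V \left(450 + M\right) = \frac{10686 \left(450 + 207\right)}{5} = \frac{10686}{5} \cdot 657 = \frac{7020702}{5}$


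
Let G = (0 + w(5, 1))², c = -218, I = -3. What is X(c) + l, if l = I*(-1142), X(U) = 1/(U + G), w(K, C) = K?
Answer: 661217/193 ≈ 3426.0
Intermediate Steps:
G = 25 (G = (0 + 5)² = 5² = 25)
X(U) = 1/(25 + U) (X(U) = 1/(U + 25) = 1/(25 + U))
l = 3426 (l = -3*(-1142) = 3426)
X(c) + l = 1/(25 - 218) + 3426 = 1/(-193) + 3426 = -1/193 + 3426 = 661217/193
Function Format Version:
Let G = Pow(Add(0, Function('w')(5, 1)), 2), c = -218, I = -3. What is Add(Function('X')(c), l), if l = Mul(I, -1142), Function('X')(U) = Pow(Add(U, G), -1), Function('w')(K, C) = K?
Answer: Rational(661217, 193) ≈ 3426.0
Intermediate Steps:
G = 25 (G = Pow(Add(0, 5), 2) = Pow(5, 2) = 25)
Function('X')(U) = Pow(Add(25, U), -1) (Function('X')(U) = Pow(Add(U, 25), -1) = Pow(Add(25, U), -1))
l = 3426 (l = Mul(-3, -1142) = 3426)
Add(Function('X')(c), l) = Add(Pow(Add(25, -218), -1), 3426) = Add(Pow(-193, -1), 3426) = Add(Rational(-1, 193), 3426) = Rational(661217, 193)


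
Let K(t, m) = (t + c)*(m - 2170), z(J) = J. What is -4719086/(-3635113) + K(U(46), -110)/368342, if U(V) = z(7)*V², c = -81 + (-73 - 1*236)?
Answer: -58896064854334/669482396323 ≈ -87.973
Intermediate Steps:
c = -390 (c = -81 + (-73 - 236) = -81 - 309 = -390)
U(V) = 7*V²
K(t, m) = (-2170 + m)*(-390 + t) (K(t, m) = (t - 390)*(m - 2170) = (-390 + t)*(-2170 + m) = (-2170 + m)*(-390 + t))
-4719086/(-3635113) + K(U(46), -110)/368342 = -4719086/(-3635113) + (846300 - 15190*46² - 390*(-110) - 770*46²)/368342 = -4719086*(-1/3635113) + (846300 - 15190*2116 + 42900 - 770*2116)*(1/368342) = 4719086/3635113 + (846300 - 2170*14812 + 42900 - 110*14812)*(1/368342) = 4719086/3635113 + (846300 - 32142040 + 42900 - 1629320)*(1/368342) = 4719086/3635113 - 32882160*1/368342 = 4719086/3635113 - 16441080/184171 = -58896064854334/669482396323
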